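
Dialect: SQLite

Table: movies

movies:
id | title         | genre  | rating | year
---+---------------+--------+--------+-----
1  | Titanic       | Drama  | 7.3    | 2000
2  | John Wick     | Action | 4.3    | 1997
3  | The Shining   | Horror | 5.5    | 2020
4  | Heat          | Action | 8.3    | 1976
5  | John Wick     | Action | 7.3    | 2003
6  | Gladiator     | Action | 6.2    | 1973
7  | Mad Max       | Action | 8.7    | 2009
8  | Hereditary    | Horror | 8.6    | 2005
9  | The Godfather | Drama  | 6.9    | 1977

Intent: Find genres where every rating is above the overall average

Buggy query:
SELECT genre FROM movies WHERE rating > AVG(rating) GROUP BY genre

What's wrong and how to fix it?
Bug: AVG() is an aggregate; it can't sit directly in WHERE

Fix: Use a subquery for AVG and a HAVING MIN(...) filter so the condition holds for every row in the group

Corrected query:
SELECT genre FROM movies GROUP BY genre HAVING MIN(rating) > (SELECT AVG(rating) FROM movies)

Result:
(no rows)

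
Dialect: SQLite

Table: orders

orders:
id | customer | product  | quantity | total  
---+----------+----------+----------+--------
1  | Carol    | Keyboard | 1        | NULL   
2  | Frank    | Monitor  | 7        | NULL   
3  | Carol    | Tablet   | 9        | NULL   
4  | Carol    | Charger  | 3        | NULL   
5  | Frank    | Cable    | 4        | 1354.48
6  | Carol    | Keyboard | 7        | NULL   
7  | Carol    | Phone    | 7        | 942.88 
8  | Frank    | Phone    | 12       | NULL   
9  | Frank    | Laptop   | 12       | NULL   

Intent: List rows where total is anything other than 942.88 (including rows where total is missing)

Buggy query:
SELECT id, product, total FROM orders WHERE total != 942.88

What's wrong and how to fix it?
Bug: Inequality against NULL is unknown, not true; rows with NULL are dropped

Fix: Add an explicit OR total IS NULL to include the missing-value rows

Corrected query:
SELECT id, product, total FROM orders WHERE total != 942.88 OR total IS NULL

Result:
id | product  | total  
---+----------+--------
1  | Keyboard | NULL   
2  | Monitor  | NULL   
3  | Tablet   | NULL   
4  | Charger  | NULL   
5  | Cable    | 1354.48
6  | Keyboard | NULL   
8  | Phone    | NULL   
9  | Laptop   | NULL   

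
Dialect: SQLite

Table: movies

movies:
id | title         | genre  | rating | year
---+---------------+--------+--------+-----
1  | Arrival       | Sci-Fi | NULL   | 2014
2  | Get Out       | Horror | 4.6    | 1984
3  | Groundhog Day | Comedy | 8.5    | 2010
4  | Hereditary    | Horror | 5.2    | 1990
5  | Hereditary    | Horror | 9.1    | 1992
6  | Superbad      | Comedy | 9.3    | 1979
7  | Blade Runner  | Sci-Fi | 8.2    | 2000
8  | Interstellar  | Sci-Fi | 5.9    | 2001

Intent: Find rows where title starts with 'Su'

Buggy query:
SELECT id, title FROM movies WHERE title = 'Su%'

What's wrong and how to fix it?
Bug: Wildcards only work with LIKE; '=' treats '%' as a literal character

Fix: Use LIKE for wildcard pattern matching

Corrected query:
SELECT id, title FROM movies WHERE title LIKE 'Su%'

Result:
id | title   
---+---------
6  | Superbad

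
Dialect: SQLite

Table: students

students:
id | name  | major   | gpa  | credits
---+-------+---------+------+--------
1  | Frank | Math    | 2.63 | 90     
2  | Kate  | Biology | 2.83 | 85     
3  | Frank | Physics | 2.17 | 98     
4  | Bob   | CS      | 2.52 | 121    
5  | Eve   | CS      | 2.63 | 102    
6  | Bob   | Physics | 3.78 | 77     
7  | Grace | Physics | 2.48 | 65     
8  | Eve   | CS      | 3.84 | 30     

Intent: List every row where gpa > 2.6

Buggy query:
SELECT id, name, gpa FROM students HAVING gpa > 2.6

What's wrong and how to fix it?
Bug: HAVING filters the output of aggregation, but this query has no GROUP BY and no aggregate functions, so SQLite rejects it (HAVING clause on a non-aggregate query); the condition here is per row

Fix: Use WHERE for row-level filtering

Corrected query:
SELECT id, name, gpa FROM students WHERE gpa > 2.6

Result:
id | name  | gpa 
---+-------+-----
1  | Frank | 2.63
2  | Kate  | 2.83
5  | Eve   | 2.63
6  | Bob   | 3.78
8  | Eve   | 3.84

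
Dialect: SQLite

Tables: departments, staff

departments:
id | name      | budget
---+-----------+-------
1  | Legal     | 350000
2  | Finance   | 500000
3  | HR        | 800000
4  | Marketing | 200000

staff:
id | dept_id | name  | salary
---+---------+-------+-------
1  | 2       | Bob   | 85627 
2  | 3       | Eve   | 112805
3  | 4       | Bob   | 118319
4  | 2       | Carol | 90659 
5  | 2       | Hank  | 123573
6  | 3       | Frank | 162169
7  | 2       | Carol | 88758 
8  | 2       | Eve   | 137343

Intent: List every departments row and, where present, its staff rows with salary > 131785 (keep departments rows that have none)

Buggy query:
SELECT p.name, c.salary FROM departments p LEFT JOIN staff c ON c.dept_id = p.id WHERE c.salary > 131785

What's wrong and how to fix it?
Bug: Filtering c.salary in WHERE discards the NULL rows produced by LEFT JOIN, turning it into an inner join

Fix: Move the right-table condition into the ON clause so unmatched parents are kept

Corrected query:
SELECT p.name, c.salary FROM departments p LEFT JOIN staff c ON c.dept_id = p.id AND c.salary > 131785

Result:
name      | salary
----------+-------
Legal     | NULL  
Finance   | 137343
HR        | 162169
Marketing | NULL  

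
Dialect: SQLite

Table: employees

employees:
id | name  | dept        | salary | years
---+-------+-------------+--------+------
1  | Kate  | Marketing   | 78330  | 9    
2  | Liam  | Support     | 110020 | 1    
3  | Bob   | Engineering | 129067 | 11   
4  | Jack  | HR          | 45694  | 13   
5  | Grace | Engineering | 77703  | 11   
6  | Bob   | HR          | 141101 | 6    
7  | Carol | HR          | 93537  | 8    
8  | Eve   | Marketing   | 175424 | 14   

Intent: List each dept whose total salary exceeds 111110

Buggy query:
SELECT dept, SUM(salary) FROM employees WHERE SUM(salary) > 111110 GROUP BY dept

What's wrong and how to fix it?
Bug: Aggregate functions cannot appear in a WHERE clause

Fix: Move the aggregate condition to a HAVING clause

Corrected query:
SELECT dept, SUM(salary) FROM employees GROUP BY dept HAVING SUM(salary) > 111110

Result:
dept        | SUM(salary)
------------+------------
Engineering | 206770     
HR          | 280332     
Marketing   | 253754     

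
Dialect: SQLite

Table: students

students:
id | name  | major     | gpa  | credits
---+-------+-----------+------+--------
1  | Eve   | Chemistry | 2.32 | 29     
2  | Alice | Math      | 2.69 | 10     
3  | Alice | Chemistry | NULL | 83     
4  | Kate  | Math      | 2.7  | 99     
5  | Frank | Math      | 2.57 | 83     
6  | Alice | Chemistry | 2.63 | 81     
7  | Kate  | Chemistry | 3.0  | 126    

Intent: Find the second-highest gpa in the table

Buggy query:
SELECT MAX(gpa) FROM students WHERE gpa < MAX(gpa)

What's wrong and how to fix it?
Bug: The inner MAX is an aggregate inside WHERE, which is not allowed

Fix: Put the inner MAX in a scalar subquery

Corrected query:
SELECT MAX(gpa) FROM students WHERE gpa < (SELECT MAX(gpa) FROM students)

Result:
MAX(gpa)
--------
2.7     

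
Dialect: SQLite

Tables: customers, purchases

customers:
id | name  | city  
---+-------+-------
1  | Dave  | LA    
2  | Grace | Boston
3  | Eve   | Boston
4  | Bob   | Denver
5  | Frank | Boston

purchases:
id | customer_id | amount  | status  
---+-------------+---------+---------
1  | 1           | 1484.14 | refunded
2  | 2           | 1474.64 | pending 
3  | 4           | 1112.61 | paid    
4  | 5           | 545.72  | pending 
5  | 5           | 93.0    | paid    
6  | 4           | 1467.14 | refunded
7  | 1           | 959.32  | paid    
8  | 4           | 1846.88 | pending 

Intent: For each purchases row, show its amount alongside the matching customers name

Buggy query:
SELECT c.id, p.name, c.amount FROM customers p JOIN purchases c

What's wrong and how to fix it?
Bug: JOIN with no ON clause produces a cartesian product; every purchases row pairs with every customers row

Fix: Specify the join condition linking the foreign key to the parent id

Corrected query:
SELECT c.id, p.name, c.amount FROM customers p JOIN purchases c ON c.customer_id = p.id

Result:
id | name  | amount 
---+-------+--------
1  | Dave  | 1484.14
2  | Grace | 1474.64
3  | Bob   | 1112.61
4  | Frank | 545.72 
5  | Frank | 93     
6  | Bob   | 1467.14
7  | Dave  | 959.32 
8  | Bob   | 1846.88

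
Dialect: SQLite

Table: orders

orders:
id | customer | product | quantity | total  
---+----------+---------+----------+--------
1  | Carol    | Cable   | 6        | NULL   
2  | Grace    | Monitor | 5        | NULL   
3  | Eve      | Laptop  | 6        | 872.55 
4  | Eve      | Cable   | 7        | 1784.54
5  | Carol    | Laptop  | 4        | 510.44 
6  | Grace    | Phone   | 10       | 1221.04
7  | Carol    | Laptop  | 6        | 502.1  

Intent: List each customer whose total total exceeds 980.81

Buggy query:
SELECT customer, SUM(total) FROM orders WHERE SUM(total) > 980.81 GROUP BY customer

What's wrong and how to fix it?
Bug: SUM(total) is an aggregate, but WHERE filters rows before aggregation

Fix: Move the aggregate condition to a HAVING clause

Corrected query:
SELECT customer, SUM(total) FROM orders GROUP BY customer HAVING SUM(total) > 980.81

Result:
customer | SUM(total)
---------+-----------
Carol    | 1012.54   
Eve      | 2657.09   
Grace    | 1221.04   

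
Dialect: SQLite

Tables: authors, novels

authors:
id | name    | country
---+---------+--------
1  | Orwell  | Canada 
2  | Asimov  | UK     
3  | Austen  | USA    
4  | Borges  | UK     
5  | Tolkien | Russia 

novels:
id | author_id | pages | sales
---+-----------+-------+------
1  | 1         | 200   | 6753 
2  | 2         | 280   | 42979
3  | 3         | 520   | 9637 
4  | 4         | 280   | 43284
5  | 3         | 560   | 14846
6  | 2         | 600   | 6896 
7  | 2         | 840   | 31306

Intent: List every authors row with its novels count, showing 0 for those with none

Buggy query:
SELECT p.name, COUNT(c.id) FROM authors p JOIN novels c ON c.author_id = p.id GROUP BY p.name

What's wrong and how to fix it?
Bug: An inner join excludes parents with zero children

Fix: Switch to LEFT JOIN to retain unmatched parent rows

Corrected query:
SELECT p.name, COUNT(c.id) FROM authors p LEFT JOIN novels c ON c.author_id = p.id GROUP BY p.name

Result:
name    | COUNT(c.id)
--------+------------
Asimov  | 3          
Austen  | 2          
Borges  | 1          
Orwell  | 1          
Tolkien | 0          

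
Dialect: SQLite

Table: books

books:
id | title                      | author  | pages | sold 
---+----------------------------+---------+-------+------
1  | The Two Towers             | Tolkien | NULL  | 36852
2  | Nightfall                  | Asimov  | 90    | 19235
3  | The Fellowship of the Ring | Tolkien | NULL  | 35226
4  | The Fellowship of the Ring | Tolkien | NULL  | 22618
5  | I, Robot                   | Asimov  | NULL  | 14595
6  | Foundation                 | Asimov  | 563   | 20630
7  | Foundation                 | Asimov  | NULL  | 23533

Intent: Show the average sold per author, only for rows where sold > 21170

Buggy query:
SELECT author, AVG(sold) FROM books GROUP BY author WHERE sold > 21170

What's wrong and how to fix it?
Bug: WHERE cannot follow GROUP BY

Fix: Move the WHERE clause before GROUP BY

Corrected query:
SELECT author, AVG(sold) FROM books WHERE sold > 21170 GROUP BY author

Result:
author  | AVG(sold)   
--------+-------------
Asimov  | 23533       
Tolkien | 31565.333333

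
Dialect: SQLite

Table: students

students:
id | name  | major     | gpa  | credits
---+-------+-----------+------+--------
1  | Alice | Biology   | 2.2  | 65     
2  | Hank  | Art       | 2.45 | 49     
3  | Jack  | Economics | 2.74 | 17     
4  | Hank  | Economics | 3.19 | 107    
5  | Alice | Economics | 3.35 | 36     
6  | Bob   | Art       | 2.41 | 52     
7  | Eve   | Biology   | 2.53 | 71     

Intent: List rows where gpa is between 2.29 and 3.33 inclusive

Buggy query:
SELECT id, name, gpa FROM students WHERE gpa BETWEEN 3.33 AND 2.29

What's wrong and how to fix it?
Bug: BETWEEN expects the lower bound first; with 3.33 AND 2.29 the range is empty

Fix: Swap the bounds so the smaller value comes first

Corrected query:
SELECT id, name, gpa FROM students WHERE gpa BETWEEN 2.29 AND 3.33

Result:
id | name | gpa 
---+------+-----
2  | Hank | 2.45
3  | Jack | 2.74
4  | Hank | 3.19
6  | Bob  | 2.41
7  | Eve  | 2.53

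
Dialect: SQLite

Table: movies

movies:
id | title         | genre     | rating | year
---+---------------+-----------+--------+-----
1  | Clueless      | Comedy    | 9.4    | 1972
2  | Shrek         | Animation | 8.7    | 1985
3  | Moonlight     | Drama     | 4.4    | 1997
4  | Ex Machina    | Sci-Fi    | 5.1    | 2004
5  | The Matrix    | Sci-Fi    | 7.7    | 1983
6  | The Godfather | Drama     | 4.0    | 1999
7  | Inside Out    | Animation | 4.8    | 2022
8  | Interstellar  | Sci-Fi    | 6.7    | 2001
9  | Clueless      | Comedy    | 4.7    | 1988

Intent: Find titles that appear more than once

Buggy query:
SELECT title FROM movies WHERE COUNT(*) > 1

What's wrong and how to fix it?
Bug: WHERE can't reference COUNT(*); aggregates are computed after WHERE

Fix: Group first, then use HAVING for the count condition

Corrected query:
SELECT title FROM movies GROUP BY title HAVING COUNT(*) > 1

Result:
title   
--------
Clueless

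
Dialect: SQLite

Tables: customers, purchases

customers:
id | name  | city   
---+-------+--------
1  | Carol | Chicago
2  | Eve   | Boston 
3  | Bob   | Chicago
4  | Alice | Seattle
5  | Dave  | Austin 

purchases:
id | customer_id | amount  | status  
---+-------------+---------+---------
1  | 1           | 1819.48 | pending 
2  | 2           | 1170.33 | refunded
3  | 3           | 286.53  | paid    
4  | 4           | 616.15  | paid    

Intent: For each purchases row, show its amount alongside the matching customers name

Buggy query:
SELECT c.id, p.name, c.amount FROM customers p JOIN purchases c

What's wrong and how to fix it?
Bug: JOIN with no ON clause produces a cartesian product; every purchases row pairs with every customers row

Fix: Specify the join condition linking the foreign key to the parent id

Corrected query:
SELECT c.id, p.name, c.amount FROM customers p JOIN purchases c ON c.customer_id = p.id

Result:
id | name  | amount 
---+-------+--------
1  | Carol | 1819.48
2  | Eve   | 1170.33
3  | Bob   | 286.53 
4  | Alice | 616.15 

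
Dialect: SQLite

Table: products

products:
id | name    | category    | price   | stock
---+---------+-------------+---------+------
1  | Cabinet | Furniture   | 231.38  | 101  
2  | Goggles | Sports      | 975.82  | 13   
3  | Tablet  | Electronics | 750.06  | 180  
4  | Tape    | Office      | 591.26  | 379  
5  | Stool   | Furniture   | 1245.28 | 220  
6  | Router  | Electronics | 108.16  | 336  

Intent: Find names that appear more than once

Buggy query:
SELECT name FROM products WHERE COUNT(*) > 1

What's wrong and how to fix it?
Bug: WHERE can't reference COUNT(*); aggregates are computed after WHERE

Fix: GROUP BY name, then filter groups with HAVING COUNT(*) > 1

Corrected query:
SELECT name FROM products GROUP BY name HAVING COUNT(*) > 1

Result:
(no rows)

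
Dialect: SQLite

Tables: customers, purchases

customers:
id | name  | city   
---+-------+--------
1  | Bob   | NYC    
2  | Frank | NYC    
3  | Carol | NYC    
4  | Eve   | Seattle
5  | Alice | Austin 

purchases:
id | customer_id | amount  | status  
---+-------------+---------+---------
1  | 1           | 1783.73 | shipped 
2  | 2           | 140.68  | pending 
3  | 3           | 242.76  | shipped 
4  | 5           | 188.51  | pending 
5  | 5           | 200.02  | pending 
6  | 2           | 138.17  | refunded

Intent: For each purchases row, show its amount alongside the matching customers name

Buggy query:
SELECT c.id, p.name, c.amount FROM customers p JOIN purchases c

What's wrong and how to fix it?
Bug: Missing join condition: each purchases row is matched to all customers rows instead of just its own

Fix: Add ON c.customer_id = p.id to the JOIN

Corrected query:
SELECT c.id, p.name, c.amount FROM customers p JOIN purchases c ON c.customer_id = p.id

Result:
id | name  | amount 
---+-------+--------
1  | Bob   | 1783.73
2  | Frank | 140.68 
3  | Carol | 242.76 
4  | Alice | 188.51 
5  | Alice | 200.02 
6  | Frank | 138.17 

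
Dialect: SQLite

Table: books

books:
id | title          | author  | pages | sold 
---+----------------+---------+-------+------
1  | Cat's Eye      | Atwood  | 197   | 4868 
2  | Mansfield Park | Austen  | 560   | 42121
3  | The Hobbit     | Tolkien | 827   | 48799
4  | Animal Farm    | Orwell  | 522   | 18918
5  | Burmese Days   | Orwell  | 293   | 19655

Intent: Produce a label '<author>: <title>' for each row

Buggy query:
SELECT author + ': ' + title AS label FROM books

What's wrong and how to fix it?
Bug: '+' is numeric addition; on text columns SQLite converts them to 0 instead of concatenating

Fix: Replace + with || to concatenate text

Corrected query:
SELECT author || ': ' || title AS label FROM books

Result:
label                 
----------------------
Atwood: Cat's Eye     
Austen: Mansfield Park
Tolkien: The Hobbit   
Orwell: Animal Farm   
Orwell: Burmese Days  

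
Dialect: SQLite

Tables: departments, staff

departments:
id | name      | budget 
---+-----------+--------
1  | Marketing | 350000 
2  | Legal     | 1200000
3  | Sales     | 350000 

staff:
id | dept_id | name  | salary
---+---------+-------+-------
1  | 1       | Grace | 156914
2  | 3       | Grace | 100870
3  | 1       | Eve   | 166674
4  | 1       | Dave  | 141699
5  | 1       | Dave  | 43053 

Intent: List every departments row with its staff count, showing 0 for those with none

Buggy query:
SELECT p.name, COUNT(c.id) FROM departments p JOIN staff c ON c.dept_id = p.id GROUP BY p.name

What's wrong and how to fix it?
Bug: An inner join excludes parents with zero children

Fix: Use LEFT JOIN so parents without children still appear (COUNT(c.id) gives 0)

Corrected query:
SELECT p.name, COUNT(c.id) FROM departments p LEFT JOIN staff c ON c.dept_id = p.id GROUP BY p.name

Result:
name      | COUNT(c.id)
----------+------------
Legal     | 0          
Marketing | 4          
Sales     | 1          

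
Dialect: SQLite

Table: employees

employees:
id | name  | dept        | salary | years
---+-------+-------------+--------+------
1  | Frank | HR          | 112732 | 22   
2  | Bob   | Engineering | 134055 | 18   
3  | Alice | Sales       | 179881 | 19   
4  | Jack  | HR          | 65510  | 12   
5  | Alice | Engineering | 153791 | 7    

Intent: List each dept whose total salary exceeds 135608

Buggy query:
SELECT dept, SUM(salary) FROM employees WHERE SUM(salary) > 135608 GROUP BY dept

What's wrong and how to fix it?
Bug: WHERE runs before GROUP BY, so aggregates aren't available there

Fix: Use HAVING (which filters groups after aggregation) instead of WHERE

Corrected query:
SELECT dept, SUM(salary) FROM employees GROUP BY dept HAVING SUM(salary) > 135608

Result:
dept        | SUM(salary)
------------+------------
Engineering | 287846     
HR          | 178242     
Sales       | 179881     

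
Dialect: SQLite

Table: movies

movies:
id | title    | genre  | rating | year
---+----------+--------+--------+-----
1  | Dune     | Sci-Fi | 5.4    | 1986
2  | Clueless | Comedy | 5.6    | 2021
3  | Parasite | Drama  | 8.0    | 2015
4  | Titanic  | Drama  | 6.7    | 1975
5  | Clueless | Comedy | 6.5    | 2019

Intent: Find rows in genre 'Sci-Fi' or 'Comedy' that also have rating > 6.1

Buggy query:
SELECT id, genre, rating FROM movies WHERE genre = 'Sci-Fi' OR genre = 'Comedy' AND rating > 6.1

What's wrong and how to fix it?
Bug: AND binds tighter than OR, so this parses as genre = 'Sci-Fi' OR (genre = 'Comedy' AND rating > 6.1)

Fix: Add parentheses around the OR so the AND applies to both alternatives

Corrected query:
SELECT id, genre, rating FROM movies WHERE (genre = 'Sci-Fi' OR genre = 'Comedy') AND rating > 6.1

Result:
id | genre  | rating
---+--------+-------
5  | Comedy | 6.5   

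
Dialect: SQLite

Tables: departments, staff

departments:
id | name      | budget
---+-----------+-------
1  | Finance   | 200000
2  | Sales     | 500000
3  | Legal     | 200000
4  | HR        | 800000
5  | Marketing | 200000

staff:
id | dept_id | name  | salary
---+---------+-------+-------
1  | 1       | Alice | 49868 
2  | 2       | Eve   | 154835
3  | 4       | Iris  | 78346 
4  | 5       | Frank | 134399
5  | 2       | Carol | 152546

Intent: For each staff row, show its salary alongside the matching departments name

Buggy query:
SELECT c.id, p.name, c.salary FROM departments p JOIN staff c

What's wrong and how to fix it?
Bug: JOIN with no ON clause produces a cartesian product; every staff row pairs with every departments row

Fix: Specify the join condition linking the foreign key to the parent id

Corrected query:
SELECT c.id, p.name, c.salary FROM departments p JOIN staff c ON c.dept_id = p.id

Result:
id | name      | salary
---+-----------+-------
1  | Finance   | 49868 
2  | Sales     | 154835
3  | HR        | 78346 
4  | Marketing | 134399
5  | Sales     | 152546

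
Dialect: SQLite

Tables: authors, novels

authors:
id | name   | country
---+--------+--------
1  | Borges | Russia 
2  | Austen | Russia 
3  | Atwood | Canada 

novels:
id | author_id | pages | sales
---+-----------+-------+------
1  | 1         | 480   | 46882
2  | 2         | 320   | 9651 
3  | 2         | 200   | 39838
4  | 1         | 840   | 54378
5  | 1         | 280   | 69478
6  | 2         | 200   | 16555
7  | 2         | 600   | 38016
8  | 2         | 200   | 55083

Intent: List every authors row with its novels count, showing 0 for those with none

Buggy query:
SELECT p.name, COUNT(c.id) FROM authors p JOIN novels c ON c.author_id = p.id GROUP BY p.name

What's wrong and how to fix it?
Bug: An inner join excludes parents with zero children

Fix: Switch to LEFT JOIN to retain unmatched parent rows

Corrected query:
SELECT p.name, COUNT(c.id) FROM authors p LEFT JOIN novels c ON c.author_id = p.id GROUP BY p.name

Result:
name   | COUNT(c.id)
-------+------------
Atwood | 0          
Austen | 5          
Borges | 3          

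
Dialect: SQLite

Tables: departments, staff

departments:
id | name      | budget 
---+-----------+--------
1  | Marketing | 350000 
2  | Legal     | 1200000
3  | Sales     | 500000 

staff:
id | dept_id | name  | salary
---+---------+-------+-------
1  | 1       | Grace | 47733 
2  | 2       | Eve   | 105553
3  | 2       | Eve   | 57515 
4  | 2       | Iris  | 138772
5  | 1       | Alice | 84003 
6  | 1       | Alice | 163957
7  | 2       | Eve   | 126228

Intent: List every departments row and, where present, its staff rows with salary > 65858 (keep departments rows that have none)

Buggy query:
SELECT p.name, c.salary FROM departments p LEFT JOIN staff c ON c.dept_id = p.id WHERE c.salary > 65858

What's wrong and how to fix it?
Bug: A WHERE condition on the right-hand table after LEFT JOIN drops unmatched parents

Fix: Move the right-table condition into the ON clause so unmatched parents are kept

Corrected query:
SELECT p.name, c.salary FROM departments p LEFT JOIN staff c ON c.dept_id = p.id AND c.salary > 65858

Result:
name      | salary
----------+-------
Marketing | 84003 
Marketing | 163957
Legal     | 105553
Legal     | 126228
Legal     | 138772
Sales     | NULL  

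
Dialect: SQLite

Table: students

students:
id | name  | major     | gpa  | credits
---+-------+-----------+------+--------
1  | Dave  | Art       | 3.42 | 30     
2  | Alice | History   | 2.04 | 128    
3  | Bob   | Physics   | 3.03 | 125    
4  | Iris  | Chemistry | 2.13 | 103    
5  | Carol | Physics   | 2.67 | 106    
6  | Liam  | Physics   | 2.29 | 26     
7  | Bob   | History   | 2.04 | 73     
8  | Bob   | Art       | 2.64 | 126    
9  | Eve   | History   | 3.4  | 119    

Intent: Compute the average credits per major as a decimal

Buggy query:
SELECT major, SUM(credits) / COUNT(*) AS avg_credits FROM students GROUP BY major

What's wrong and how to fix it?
Bug: SUM(credits) and COUNT(*) are both integers; the division truncates the fractional part

Fix: Cast one side to REAL so the division keeps the fractional part

Corrected query:
SELECT major, SUM(credits) * 1.0 / COUNT(*) AS avg_credits FROM students GROUP BY major

Result:
major     | avg_credits
----------+------------
Art       | 78         
Chemistry | 103        
History   | 106.666667 
Physics   | 85.666667  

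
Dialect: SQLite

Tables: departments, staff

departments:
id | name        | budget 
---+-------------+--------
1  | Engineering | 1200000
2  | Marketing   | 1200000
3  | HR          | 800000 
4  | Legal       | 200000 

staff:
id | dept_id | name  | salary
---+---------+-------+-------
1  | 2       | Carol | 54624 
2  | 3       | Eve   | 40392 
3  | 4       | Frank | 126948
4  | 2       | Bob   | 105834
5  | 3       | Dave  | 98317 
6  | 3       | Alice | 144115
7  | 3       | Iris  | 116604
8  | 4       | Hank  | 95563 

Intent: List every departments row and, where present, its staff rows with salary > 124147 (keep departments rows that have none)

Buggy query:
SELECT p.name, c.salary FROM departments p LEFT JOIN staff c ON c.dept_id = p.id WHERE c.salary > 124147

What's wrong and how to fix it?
Bug: A WHERE condition on the right-hand table after LEFT JOIN drops unmatched parents

Fix: Move the right-table condition into the ON clause so unmatched parents are kept

Corrected query:
SELECT p.name, c.salary FROM departments p LEFT JOIN staff c ON c.dept_id = p.id AND c.salary > 124147

Result:
name        | salary
------------+-------
Engineering | NULL  
Marketing   | NULL  
HR          | 144115
Legal       | 126948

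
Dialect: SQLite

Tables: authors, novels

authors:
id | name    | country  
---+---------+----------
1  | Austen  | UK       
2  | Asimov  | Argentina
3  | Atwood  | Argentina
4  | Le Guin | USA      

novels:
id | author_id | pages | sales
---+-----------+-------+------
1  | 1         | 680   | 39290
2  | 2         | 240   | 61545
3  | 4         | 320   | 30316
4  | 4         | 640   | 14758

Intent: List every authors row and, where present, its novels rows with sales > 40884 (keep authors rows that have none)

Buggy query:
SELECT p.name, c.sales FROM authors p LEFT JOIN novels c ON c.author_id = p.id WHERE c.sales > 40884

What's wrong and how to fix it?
Bug: Filtering c.sales in WHERE discards the NULL rows produced by LEFT JOIN, turning it into an inner join

Fix: Put 'c.sales > 40884' in the JOIN's ON clause instead of WHERE

Corrected query:
SELECT p.name, c.sales FROM authors p LEFT JOIN novels c ON c.author_id = p.id AND c.sales > 40884

Result:
name    | sales
--------+------
Austen  | NULL 
Asimov  | 61545
Atwood  | NULL 
Le Guin | NULL 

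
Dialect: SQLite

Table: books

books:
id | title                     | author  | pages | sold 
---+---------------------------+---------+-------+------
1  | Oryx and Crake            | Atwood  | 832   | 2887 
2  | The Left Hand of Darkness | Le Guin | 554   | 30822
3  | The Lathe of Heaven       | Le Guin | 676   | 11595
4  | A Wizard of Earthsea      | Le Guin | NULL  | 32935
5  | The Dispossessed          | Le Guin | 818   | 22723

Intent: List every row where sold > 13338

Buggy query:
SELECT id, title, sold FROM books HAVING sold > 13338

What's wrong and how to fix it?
Bug: This is a non-aggregate query (no GROUP BY, no aggregates), so in SQLite the HAVING clause is invalid here; a row-level condition belongs in WHERE

Fix: Replace HAVING with WHERE since the condition applies to individual rows

Corrected query:
SELECT id, title, sold FROM books WHERE sold > 13338

Result:
id | title                     | sold 
---+---------------------------+------
2  | The Left Hand of Darkness | 30822
4  | A Wizard of Earthsea      | 32935
5  | The Dispossessed          | 22723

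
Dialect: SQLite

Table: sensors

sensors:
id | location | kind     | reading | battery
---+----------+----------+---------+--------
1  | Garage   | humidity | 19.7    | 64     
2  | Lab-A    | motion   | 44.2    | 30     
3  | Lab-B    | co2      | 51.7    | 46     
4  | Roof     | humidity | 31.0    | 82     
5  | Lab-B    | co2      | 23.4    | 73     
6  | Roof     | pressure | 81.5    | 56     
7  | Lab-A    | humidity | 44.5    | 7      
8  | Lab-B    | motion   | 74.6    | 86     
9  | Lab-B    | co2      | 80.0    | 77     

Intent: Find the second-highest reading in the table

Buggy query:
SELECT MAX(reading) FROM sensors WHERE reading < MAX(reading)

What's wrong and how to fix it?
Bug: The inner MAX is an aggregate inside WHERE, which is not allowed

Fix: Put the inner MAX in a scalar subquery

Corrected query:
SELECT MAX(reading) FROM sensors WHERE reading < (SELECT MAX(reading) FROM sensors)

Result:
MAX(reading)
------------
80          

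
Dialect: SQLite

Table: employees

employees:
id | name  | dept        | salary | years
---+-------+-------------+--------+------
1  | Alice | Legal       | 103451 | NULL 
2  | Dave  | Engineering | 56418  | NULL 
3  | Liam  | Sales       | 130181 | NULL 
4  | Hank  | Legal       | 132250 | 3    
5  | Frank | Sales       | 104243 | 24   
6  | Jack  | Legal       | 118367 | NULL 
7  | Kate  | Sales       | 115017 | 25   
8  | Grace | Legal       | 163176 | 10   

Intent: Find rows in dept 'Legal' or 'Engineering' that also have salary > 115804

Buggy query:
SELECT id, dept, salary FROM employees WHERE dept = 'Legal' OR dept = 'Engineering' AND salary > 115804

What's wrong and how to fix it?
Bug: AND binds tighter than OR, so this parses as dept = 'Legal' OR (dept = 'Engineering' AND salary > 115804)

Fix: Add parentheses around the OR so the AND applies to both alternatives

Corrected query:
SELECT id, dept, salary FROM employees WHERE (dept = 'Legal' OR dept = 'Engineering') AND salary > 115804

Result:
id | dept  | salary
---+-------+-------
4  | Legal | 132250
6  | Legal | 118367
8  | Legal | 163176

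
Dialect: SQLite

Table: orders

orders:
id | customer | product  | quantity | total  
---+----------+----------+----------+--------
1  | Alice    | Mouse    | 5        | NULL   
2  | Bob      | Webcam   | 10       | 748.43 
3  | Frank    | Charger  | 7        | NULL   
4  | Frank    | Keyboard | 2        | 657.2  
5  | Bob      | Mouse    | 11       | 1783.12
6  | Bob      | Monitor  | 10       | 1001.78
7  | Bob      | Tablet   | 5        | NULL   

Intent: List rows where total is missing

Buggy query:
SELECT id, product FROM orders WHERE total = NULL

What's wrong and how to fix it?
Bug: '= NULL' is always unknown in SQL three-valued logic, so no rows match

Fix: Use IS NULL to test for NULL

Corrected query:
SELECT id, product FROM orders WHERE total IS NULL

Result:
id | product
---+--------
1  | Mouse  
3  | Charger
7  | Tablet 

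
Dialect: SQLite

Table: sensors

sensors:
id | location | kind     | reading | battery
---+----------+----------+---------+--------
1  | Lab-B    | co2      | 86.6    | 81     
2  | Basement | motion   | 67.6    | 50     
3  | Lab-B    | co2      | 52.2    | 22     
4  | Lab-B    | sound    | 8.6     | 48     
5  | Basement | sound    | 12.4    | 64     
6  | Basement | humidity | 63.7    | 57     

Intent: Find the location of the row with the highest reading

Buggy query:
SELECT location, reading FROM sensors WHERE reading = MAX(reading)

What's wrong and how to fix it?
Bug: WHERE is evaluated per row; an aggregate over the whole table isn't defined there

Fix: Use a subquery: WHERE reading = (SELECT MAX(reading) FROM sensors)

Corrected query:
SELECT location, reading FROM sensors WHERE reading = (SELECT MAX(reading) FROM sensors)

Result:
location | reading
---------+--------
Lab-B    | 86.6   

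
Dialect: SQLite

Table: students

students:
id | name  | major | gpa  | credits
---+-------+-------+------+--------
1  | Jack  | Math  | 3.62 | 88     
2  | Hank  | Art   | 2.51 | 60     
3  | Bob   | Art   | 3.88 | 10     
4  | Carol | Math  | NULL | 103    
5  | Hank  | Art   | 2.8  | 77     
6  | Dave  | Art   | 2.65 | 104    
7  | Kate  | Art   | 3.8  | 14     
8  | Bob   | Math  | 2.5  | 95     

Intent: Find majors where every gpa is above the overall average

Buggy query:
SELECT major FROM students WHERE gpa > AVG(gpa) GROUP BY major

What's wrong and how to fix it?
Bug: AVG() is an aggregate; it can't sit directly in WHERE

Fix: Compute the overall average in a scalar subquery and compare each group's MIN against it in HAVING

Corrected query:
SELECT major FROM students GROUP BY major HAVING MIN(gpa) > (SELECT AVG(gpa) FROM students)

Result:
(no rows)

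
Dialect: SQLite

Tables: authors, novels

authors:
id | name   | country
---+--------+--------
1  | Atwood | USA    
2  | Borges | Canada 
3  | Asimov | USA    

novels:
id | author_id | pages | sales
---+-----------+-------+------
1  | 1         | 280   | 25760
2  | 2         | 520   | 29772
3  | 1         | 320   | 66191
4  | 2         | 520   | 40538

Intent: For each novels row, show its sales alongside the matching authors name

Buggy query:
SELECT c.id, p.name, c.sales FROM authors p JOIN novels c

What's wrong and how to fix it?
Bug: JOIN with no ON clause produces a cartesian product; every novels row pairs with every authors row

Fix: Specify the join condition linking the foreign key to the parent id

Corrected query:
SELECT c.id, p.name, c.sales FROM authors p JOIN novels c ON c.author_id = p.id

Result:
id | name   | sales
---+--------+------
1  | Atwood | 25760
2  | Borges | 29772
3  | Atwood | 66191
4  | Borges | 40538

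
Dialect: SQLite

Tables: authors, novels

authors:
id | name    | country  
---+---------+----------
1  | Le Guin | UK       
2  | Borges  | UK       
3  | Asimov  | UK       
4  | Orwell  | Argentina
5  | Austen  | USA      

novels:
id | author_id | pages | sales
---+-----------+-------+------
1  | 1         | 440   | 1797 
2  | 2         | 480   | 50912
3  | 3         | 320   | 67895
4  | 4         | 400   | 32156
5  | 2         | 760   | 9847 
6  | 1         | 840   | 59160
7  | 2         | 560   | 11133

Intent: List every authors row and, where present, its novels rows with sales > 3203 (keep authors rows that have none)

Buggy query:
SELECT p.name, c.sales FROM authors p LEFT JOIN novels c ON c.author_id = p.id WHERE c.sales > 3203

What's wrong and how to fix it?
Bug: Filtering c.sales in WHERE discards the NULL rows produced by LEFT JOIN, turning it into an inner join

Fix: Move the right-table condition into the ON clause so unmatched parents are kept

Corrected query:
SELECT p.name, c.sales FROM authors p LEFT JOIN novels c ON c.author_id = p.id AND c.sales > 3203

Result:
name    | sales
--------+------
Le Guin | 59160
Borges  | 9847 
Borges  | 11133
Borges  | 50912
Asimov  | 67895
Orwell  | 32156
Austen  | NULL 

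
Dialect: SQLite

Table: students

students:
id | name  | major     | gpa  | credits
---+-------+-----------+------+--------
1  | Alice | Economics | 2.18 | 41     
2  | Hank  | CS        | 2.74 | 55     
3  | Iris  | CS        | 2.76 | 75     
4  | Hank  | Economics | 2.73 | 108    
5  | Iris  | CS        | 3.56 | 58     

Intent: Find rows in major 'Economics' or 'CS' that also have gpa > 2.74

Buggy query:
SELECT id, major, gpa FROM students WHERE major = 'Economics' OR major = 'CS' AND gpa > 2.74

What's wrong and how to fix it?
Bug: Without parentheses, AND is evaluated before OR, so the gpa filter only applies to the 'CS' branch

Fix: Group the OR with parentheses (or use IN), then AND the threshold

Corrected query:
SELECT id, major, gpa FROM students WHERE (major = 'Economics' OR major = 'CS') AND gpa > 2.74

Result:
id | major | gpa 
---+-------+-----
3  | CS    | 2.76
5  | CS    | 3.56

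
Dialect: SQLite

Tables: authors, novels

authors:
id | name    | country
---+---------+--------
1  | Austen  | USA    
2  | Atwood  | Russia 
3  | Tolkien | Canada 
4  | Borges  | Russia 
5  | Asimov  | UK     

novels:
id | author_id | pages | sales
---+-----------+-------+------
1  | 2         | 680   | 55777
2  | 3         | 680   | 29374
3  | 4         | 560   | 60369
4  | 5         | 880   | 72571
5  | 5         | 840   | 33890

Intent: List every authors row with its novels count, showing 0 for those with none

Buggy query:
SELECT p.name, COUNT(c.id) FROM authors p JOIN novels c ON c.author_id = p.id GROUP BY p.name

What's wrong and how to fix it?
Bug: An inner join excludes parents with zero children

Fix: Switch to LEFT JOIN to retain unmatched parent rows

Corrected query:
SELECT p.name, COUNT(c.id) FROM authors p LEFT JOIN novels c ON c.author_id = p.id GROUP BY p.name

Result:
name    | COUNT(c.id)
--------+------------
Asimov  | 2          
Atwood  | 1          
Austen  | 0          
Borges  | 1          
Tolkien | 1          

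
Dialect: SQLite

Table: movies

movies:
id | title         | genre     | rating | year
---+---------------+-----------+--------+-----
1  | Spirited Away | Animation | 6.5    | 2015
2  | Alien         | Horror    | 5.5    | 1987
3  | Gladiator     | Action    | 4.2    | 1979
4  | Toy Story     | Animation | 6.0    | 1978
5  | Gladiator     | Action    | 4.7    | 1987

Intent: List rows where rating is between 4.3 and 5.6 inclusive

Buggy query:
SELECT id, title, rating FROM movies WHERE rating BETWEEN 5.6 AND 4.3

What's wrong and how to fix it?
Bug: The bounds are reversed; BETWEEN a AND b requires a <= b to match anything

Fix: Swap the bounds so the smaller value comes first

Corrected query:
SELECT id, title, rating FROM movies WHERE rating BETWEEN 4.3 AND 5.6

Result:
id | title     | rating
---+-----------+-------
2  | Alien     | 5.5   
5  | Gladiator | 4.7   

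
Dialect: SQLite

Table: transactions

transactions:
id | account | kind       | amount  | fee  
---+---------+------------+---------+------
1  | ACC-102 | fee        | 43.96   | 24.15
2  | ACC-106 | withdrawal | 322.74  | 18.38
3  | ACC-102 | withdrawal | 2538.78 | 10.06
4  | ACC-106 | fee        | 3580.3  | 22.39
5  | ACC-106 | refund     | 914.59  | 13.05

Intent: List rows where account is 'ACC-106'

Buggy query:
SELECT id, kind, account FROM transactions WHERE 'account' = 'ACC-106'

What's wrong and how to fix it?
Bug: Single quotes denote string literals in SQL; the column name is being compared as a constant string

Fix: Remove the quotes around the column name (or use double quotes for an identifier)

Corrected query:
SELECT id, kind, account FROM transactions WHERE account = 'ACC-106'

Result:
id | kind       | account
---+------------+--------
2  | withdrawal | ACC-106
4  | fee        | ACC-106
5  | refund     | ACC-106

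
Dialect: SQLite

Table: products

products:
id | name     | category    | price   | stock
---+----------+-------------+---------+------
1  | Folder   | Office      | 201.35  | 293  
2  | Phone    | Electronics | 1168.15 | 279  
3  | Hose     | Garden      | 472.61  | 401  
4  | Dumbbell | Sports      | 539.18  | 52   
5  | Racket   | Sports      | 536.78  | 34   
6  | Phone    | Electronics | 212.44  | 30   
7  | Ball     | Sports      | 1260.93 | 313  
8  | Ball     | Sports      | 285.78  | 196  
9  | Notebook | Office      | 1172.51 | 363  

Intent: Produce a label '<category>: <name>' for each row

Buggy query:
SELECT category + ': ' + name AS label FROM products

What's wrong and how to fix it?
Bug: '+' is numeric addition; on text columns SQLite converts them to 0 instead of concatenating

Fix: Replace + with || to concatenate text

Corrected query:
SELECT category || ': ' || name AS label FROM products

Result:
label             
------------------
Office: Folder    
Electronics: Phone
Garden: Hose      
Sports: Dumbbell  
Sports: Racket    
Electronics: Phone
Sports: Ball      
Sports: Ball      
Office: Notebook  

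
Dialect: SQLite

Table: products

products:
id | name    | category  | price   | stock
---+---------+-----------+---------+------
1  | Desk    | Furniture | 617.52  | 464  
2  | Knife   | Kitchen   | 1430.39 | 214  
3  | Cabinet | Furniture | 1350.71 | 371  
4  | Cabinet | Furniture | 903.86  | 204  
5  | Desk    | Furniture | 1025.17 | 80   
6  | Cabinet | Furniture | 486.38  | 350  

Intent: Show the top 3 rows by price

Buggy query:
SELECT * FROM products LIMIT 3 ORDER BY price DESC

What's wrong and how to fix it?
Bug: LIMIT must come after ORDER BY

Fix: Sort with ORDER BY, then apply LIMIT

Corrected query:
SELECT * FROM products ORDER BY price DESC LIMIT 3

Result:
id | name    | category  | price   | stock
---+---------+-----------+---------+------
2  | Knife   | Kitchen   | 1430.39 | 214  
3  | Cabinet | Furniture | 1350.71 | 371  
5  | Desk    | Furniture | 1025.17 | 80   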